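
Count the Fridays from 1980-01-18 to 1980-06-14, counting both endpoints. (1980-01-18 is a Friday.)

22

1980-01-18 is a Friday; the first Friday on or after it is 1980-01-18.
From 1980-01-18 to 1980-06-14: 13 + 29 + 31 + 30 + 31 + 14 = 148 days (rest of January, February, March, April, May, June).
148 ÷ 7 = 21 full weeks with remainder 1, so 21 more Fridays after the first → 22.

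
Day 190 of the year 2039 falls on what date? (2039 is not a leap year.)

Jan has 31 days (190 − 31 = 159 remain).
Feb has 28 days (159 − 28 = 131 remain).
Mar has 31 days (131 − 31 = 100 remain).
Apr has 30 days (100 − 30 = 70 remain).
May has 31 days (70 − 31 = 39 remain).
Jun has 30 days (39 − 30 = 9 remain).
9 into Jul → Jul 9.

Jul 9, 2039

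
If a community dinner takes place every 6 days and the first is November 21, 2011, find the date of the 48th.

The 48th occurrence is 47 intervals after the first: 47 × 6 = 282 days after November 21, 2011.
November has 30 days — 9 days to the end of November leaves 273.
December has 31 days (242 left).
January has 31 days (211 left).
February has 29 days (182 left).
March has 31 days (151 left).
April has 30 days (121 left).
May has 31 days (90 left).
June has 30 days (60 left).
July has 31 days (29 left).
29 days into August → August 29, 2012.

August 29, 2012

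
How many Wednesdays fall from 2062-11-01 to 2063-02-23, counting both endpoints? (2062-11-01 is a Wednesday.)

17

2062-11-01 is a Wednesday; the first Wednesday on or after it is 2062-11-01.
From 2062-11-01 to 2063-02-23: 29 + 31 + 31 + 23 = 114 days (rest of November, December, January, February).
114 ÷ 7 = 16 full weeks with remainder 2, so 16 more Wednesdays after the first → 17.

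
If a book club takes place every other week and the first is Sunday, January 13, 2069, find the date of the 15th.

July 28, 2069

The 15th occurrence is 14 intervals after the first: 14 × 14 = 196 days after January 13, 2069.
January has 31 days — 18 days to the end of January leaves 178.
February has 28 days (150 left).
March has 31 days (119 left).
April has 30 days (89 left).
May has 31 days (58 left).
June has 30 days (28 left).
28 days into July → July 28, 2069.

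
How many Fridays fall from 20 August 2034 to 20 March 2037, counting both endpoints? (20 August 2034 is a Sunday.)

135

20 August 2034 is a Sunday; the first Friday on or after it is 25 August 2034 (5 days later).
From 25 August 2034 to 20 March 2037: 128 + 365 + 366 + 79 = 938 days (rest of 2034, 2035, 2036, to 20 March 2037 in 2037).
938 ÷ 7 = 134 full weeks with remainder 0, so 134 more Fridays after the first → 135.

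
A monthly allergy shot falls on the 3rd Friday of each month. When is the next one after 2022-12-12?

December 2022 starts on a Thursday; its first Friday is the 2nd, so the 3rd Friday is the 16th — 2022-12-16.
2022-12-16 is after 2022-12-12, so that is the next one.

2022-12-16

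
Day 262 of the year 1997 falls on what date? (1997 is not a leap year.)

September 19, 1997

January has 31 days (262 − 31 = 231 remain).
February has 28 days (231 − 28 = 203 remain).
March has 31 days (203 − 31 = 172 remain).
April has 30 days (172 − 30 = 142 remain).
May has 31 days (142 − 31 = 111 remain).
June has 30 days (111 − 30 = 81 remain).
July has 31 days (81 − 31 = 50 remain).
August has 31 days (50 − 31 = 19 remain).
19 into September → September 19.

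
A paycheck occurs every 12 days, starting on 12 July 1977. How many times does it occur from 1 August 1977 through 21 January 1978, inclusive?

15

Occurrences land 12·i days after 12 July 1977 for i = 0, 1, 2, …
1 August 1977 is 20 days after the start; 20 ÷ 12 = 1 remainder 8; since the remainder is 8, round up to i = 2. First occurrence in the window: #3 on 5 August 1977 (2×12 = 24 days in).
21 January 1978 is 193 days after the start; 193 ÷ 12 = 16 remainder 1. Last occurrence in the window: #17 on 20 January 1978.
Occurrences #3 through #17: 15 in total.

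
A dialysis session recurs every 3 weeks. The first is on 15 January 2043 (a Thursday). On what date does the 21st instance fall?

The 21st occurrence is 20 intervals after the first: 20 × 21 = 420 days after 15 January 2043.
January has 31 days — 16 days to the end of January leaves 404.
From end of January to end of 2043 is 334 days (70 left).
January has 31 days (39 left).
February has 29 days (10 left).
10 days into March → 10 March 2044.

10 March 2044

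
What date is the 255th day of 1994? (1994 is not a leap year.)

January has 31 days (255 − 31 = 224 remain).
February has 28 days (224 − 28 = 196 remain).
March has 31 days (196 − 31 = 165 remain).
April has 30 days (165 − 30 = 135 remain).
May has 31 days (135 − 31 = 104 remain).
June has 30 days (104 − 30 = 74 remain).
July has 31 days (74 − 31 = 43 remain).
August has 31 days (43 − 31 = 12 remain).
12 into September → September 12.

12 September 1994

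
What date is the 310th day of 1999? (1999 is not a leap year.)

Jan has 31 days (310 − 31 = 279 remain).
Feb has 28 days (279 − 28 = 251 remain).
Mar has 31 days (251 − 31 = 220 remain).
Apr has 30 days (220 − 30 = 190 remain).
May has 31 days (190 − 31 = 159 remain).
Jun has 30 days (159 − 30 = 129 remain).
Jul has 31 days (129 − 31 = 98 remain).
Aug has 31 days (98 − 31 = 67 remain).
Sep has 30 days (67 − 30 = 37 remain).
Oct has 31 days (37 − 31 = 6 remain).
6 into Nov → Nov 6.

Nov 6, 1999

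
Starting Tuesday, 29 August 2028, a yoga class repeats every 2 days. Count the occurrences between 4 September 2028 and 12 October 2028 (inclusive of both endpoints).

Occurrences land 2·i days after 29 August 2028 for i = 0, 1, 2, …
4 September 2028 is 6 days after the start; 6 ÷ 2 = 3 remainder 0. First occurrence in the window: #4 on 4 September 2028 (3×2 = 6 days in).
12 October 2028 is 44 days after the start; 44 ÷ 2 = 22 remainder 0. Last occurrence in the window: #23 on 12 October 2028.
Occurrences #4 through #23: 20 in total.

20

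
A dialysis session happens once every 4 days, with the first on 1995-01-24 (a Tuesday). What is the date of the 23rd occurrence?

The 23rd occurrence is 22 intervals after the first: 22 × 4 = 88 days after 1995-01-24.
January has 31 days — 7 days to the end of January leaves 81.
February has 28 days (53 left).
March has 31 days (22 left).
22 days into April → 1995-04-22.

1995-04-22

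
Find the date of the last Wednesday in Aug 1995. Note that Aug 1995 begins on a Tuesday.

Aug 30, 1995

Aug 1995 begins on a Tuesday, so the first Wednesday is Aug 2 (1 day later).
Aug 1995 has 31 days. Adding weeks: 2, 9, 16, 23, 30 — the last one ≤ 31 is the 30th.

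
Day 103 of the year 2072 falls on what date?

Apr 12, 2072

Jan has 31 days (103 − 31 = 72 remain).
Feb has 29 days (72 − 29 = 43 remain).
Mar has 31 days (43 − 31 = 12 remain).
12 into Apr → Apr 12.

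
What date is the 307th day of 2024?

January has 31 days (307 − 31 = 276 remain).
February has 29 days (276 − 29 = 247 remain).
March has 31 days (247 − 31 = 216 remain).
April has 30 days (216 − 30 = 186 remain).
May has 31 days (186 − 31 = 155 remain).
June has 30 days (155 − 30 = 125 remain).
July has 31 days (125 − 31 = 94 remain).
August has 31 days (94 − 31 = 63 remain).
September has 30 days (63 − 30 = 33 remain).
October has 31 days (33 − 31 = 2 remain).
2 into November → November 2.

2 November 2024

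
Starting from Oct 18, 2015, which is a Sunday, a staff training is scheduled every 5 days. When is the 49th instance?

Jun 14, 2016

The 49th occurrence is 48 intervals after the first: 48 × 5 = 240 days after Oct 18, 2015.
Oct has 31 days — 13 days to the end of Oct leaves 227.
Nov has 30 days (197 left).
Dec has 31 days (166 left).
Jan has 31 days (135 left).
Feb has 29 days (106 left).
Mar has 31 days (75 left).
Apr has 30 days (45 left).
May has 31 days (14 left).
14 days into Jun → Jun 14, 2016.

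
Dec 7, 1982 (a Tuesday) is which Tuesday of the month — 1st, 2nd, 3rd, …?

1st

Day 7 falls in week ⌈7/7⌉ of the month.
Days 1–7 hold the 1st Tuesday, 8–14 the 2nd, 15–21 the 3rd, 22–28 the 4th, 29–31 the 5th.
7 is in the range for the 1st.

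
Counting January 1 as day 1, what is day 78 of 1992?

January has 31 days (78 − 31 = 47 remain).
February has 29 days (47 − 29 = 18 remain).
18 into March → March 18.

18 March 1992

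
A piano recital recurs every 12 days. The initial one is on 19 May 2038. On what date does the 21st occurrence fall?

14 January 2039

The 21st occurrence is 20 intervals after the first: 20 × 12 = 240 days after 19 May 2038.
May has 31 days — 12 days to the end of May leaves 228.
June has 30 days (198 left).
July has 31 days (167 left).
August has 31 days (136 left).
September has 30 days (106 left).
October has 31 days (75 left).
November has 30 days (45 left).
December has 31 days (14 left).
14 days into January → 14 January 2039.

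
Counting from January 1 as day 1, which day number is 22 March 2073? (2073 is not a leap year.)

81

Days in months before March: 31 + 28 = 59.
Plus 22 days into March → day 81.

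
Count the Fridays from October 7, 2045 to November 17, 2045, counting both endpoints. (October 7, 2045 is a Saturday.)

6

October 7, 2045 is a Saturday; the first Friday on or after it is October 13, 2045 (6 days later).
From October 13, 2045 to November 17, 2045: 18 + 17 = 35 days (rest of October, November).
35 ÷ 7 = 5 full weeks with remainder 0, so 5 more Fridays after the first → 6.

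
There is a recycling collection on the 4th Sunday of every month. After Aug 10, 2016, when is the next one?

Aug 2016 starts on a Monday; its first Sunday is the 7th, so the 4th Sunday is the 28th — Aug 28, 2016.
Aug 28, 2016 is after Aug 10, 2016, so that is the next one.

Aug 28, 2016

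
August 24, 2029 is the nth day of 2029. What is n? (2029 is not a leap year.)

Days in months before August: 31 + 28 + 31 + 30 + 31 + 30 + 31 = 212.
Plus 24 days into August → day 236.

236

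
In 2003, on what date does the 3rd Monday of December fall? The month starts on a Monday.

December 15, 2003

December 2003 begins on a Monday, so the first Monday is December 1.
The 3rd Monday is 2 weeks later: 1 + 14 = 15.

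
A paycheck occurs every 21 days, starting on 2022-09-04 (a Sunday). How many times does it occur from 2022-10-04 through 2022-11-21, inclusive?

Occurrences land 21·i days after 2022-09-04 for i = 0, 1, 2, …
2022-10-04 is 30 days after the start; 30 ÷ 21 = 1 remainder 9; since the remainder is 9, round up to i = 2. First occurrence in the window: #3 on 2022-10-16 (2×21 = 42 days in).
2022-11-21 is 78 days after the start; 78 ÷ 21 = 3 remainder 15. Last occurrence in the window: #4 on 2022-11-06.
Occurrences #3 through #4: 2 in total.

2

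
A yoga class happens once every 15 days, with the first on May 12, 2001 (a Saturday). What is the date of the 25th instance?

May 7, 2002

The 25th occurrence is 24 intervals after the first: 24 × 15 = 360 days after May 12, 2001.
May has 31 days — 19 days to the end of May leaves 341.
Jun has 30 days (311 left).
Jul has 31 days (280 left).
Aug has 31 days (249 left).
Sep has 30 days (219 left).
Oct has 31 days (188 left).
Nov has 30 days (158 left).
Dec has 31 days (127 left).
Jan has 31 days (96 left).
Feb has 28 days (68 left).
Mar has 31 days (37 left).
Apr has 30 days (7 left).
7 days into May → May 7, 2002.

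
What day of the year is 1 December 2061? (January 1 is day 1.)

335

Days in months before December: 31 + 28 + 31 + 30 + 31 + 30 + 31 + 31 + 30 + 31 + 30 = 334.
Plus 1 day into December → day 335.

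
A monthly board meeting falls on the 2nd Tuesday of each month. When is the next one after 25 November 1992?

November 1992 starts on a Sunday; its first Tuesday is the 3rd, so the 2nd Tuesday is the 10th — 10 November 1992.
That is not after 25 November 1992, so look at December 1992.
December 1992 starts on a Tuesday; its first Tuesday is the 1st, so the 2nd Tuesday is the 8th — 8 December 1992.

8 December 1992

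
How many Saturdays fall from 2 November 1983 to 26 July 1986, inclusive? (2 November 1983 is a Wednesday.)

143

2 November 1983 is a Wednesday; the first Saturday on or after it is 5 November 1983 (3 days later).
From 5 November 1983 to 26 July 1986: 56 + 366 + 365 + 207 = 994 days (rest of 1983, 1984, 1985, to 26 July 1986 in 1986).
994 ÷ 7 = 142 full weeks with remainder 0, so 142 more Saturdays after the first → 143.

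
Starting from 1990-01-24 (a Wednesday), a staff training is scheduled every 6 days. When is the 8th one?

1990-03-07

The 8th occurrence is 7 intervals after the first: 7 × 6 = 42 days after 1990-01-24.
January has 31 days — 7 days to the end of January leaves 35.
February has 28 days (7 left).
7 days into March → 1990-03-07.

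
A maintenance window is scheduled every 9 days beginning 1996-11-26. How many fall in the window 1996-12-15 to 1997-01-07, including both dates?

Occurrences land 9·i days after 1996-11-26 for i = 0, 1, 2, …
1996-12-15 is 19 days after the start; 19 ÷ 9 = 2 remainder 1; since the remainder is 1, round up to i = 3. First occurrence in the window: #4 on 1996-12-23 (3×9 = 27 days in).
1997-01-07 is 42 days after the start; 42 ÷ 9 = 4 remainder 6. Last occurrence in the window: #5 on 1997-01-01.
Occurrences #4 through #5: 2 in total.

2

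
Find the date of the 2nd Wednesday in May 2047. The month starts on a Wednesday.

May 2047 begins on a Wednesday, so the first Wednesday is May 1.
The 2nd Wednesday is 1 weeks later: 1 + 7 = 8.

8 May 2047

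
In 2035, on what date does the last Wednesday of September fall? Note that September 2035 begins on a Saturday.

September 26, 2035

September 2035 begins on a Saturday, so the first Wednesday is September 5 (4 days later).
September 2035 has 30 days. Adding weeks: 5, 12, 19, 26 — the last one ≤ 30 is the 26th.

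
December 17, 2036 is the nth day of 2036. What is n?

352

Days in months before December: 31 + 29 + 31 + 30 + 31 + 30 + 31 + 31 + 30 + 31 + 30 = 335.
Plus 17 days into December → day 352.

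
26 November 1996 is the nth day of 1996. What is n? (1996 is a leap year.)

Days in months before November: 31 + 29 + 31 + 30 + 31 + 30 + 31 + 31 + 30 + 31 = 305.
Plus 26 days into November → day 331.

331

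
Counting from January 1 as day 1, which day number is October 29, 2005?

302

Days in months before October: 31 + 28 + 31 + 30 + 31 + 30 + 31 + 31 + 30 = 273.
Plus 29 days into October → day 302.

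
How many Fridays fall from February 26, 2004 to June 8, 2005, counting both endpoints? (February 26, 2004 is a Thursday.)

February 26, 2004 is a Thursday; the first Friday on or after it is February 27, 2004 (1 day later).
From February 27, 2004 to June 8, 2005: 308 + 159 = 467 days (rest of 2004, to June 8, 2005 in 2005).
467 ÷ 7 = 66 full weeks with remainder 5, so 66 more Fridays after the first → 67.

67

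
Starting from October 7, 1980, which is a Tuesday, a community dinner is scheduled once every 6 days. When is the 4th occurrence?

October 25, 1980

The 4th occurrence is 3 intervals after the first: 3 × 6 = 18 days after October 7, 1980.
18 days later is October 25, 1980.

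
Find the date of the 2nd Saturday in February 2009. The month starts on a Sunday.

14 February 2009

February 2009 begins on a Sunday, so the first Saturday is February 7 (6 days later).
The 2nd Saturday is 1 weeks later: 7 + 7 = 14.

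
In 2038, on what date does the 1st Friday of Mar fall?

Mar 5, 2038

The first Friday of Mar 2038 is Mar 5.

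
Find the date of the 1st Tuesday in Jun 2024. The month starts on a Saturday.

Jun 4, 2024

Jun 2024 begins on a Saturday, so the first Tuesday is Jun 4 (3 days later).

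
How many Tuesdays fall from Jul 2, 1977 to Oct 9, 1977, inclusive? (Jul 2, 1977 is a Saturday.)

14

Jul 2, 1977 is a Saturday; the first Tuesday on or after it is Jul 5, 1977 (3 days later).
From Jul 5, 1977 to Oct 9, 1977: 26 + 31 + 30 + 9 = 96 days (rest of Jul, Aug, Sep, Oct).
96 ÷ 7 = 13 full weeks with remainder 5, so 13 more Tuesdays after the first → 14.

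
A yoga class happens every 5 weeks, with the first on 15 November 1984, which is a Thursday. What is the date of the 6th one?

9 May 1985

The 6th occurrence is 5 intervals after the first: 5 × 35 = 175 days after 15 November 1984.
November has 30 days — 15 days to the end of November leaves 160.
December has 31 days (129 left).
January has 31 days (98 left).
February has 28 days (70 left).
March has 31 days (39 left).
April has 30 days (9 left).
9 days into May → 9 May 1985.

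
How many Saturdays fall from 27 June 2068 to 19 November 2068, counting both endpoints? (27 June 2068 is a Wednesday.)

27 June 2068 is a Wednesday; the first Saturday on or after it is 30 June 2068 (3 days later).
From 30 June 2068 to 19 November 2068: 0 + 31 + 31 + 30 + 31 + 19 = 142 days (rest of June, July, August, September, October, November).
142 ÷ 7 = 20 full weeks with remainder 2, so 20 more Saturdays after the first → 21.

21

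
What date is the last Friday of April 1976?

30 April 1976

April 1976 begins on a Thursday, so the first Friday is April 2 (1 day later).
April 1976 has 30 days. Adding weeks: 2, 9, 16, 23, 30 — the last one ≤ 30 is the 30th.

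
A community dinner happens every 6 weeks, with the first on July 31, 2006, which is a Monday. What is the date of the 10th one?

The 10th occurrence is 9 intervals after the first: 9 × 42 = 378 days after July 31, 2006.
July has 31 days — 0 days to the end of July leaves 378.
August has 31 days (347 left).
September has 30 days (317 left).
October has 31 days (286 left).
November has 30 days (256 left).
December has 31 days (225 left).
January has 31 days (194 left).
February has 28 days (166 left).
March has 31 days (135 left).
April has 30 days (105 left).
May has 31 days (74 left).
June has 30 days (44 left).
July has 31 days (13 left).
13 days into August → August 13, 2007.

August 13, 2007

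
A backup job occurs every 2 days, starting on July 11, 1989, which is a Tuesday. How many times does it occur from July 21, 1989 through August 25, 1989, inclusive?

18

Occurrences land 2·i days after July 11, 1989 for i = 0, 1, 2, …
July 21, 1989 is 10 days after the start; 10 ÷ 2 = 5 remainder 0. First occurrence in the window: #6 on July 21, 1989 (5×2 = 10 days in).
August 25, 1989 is 45 days after the start; 45 ÷ 2 = 22 remainder 1. Last occurrence in the window: #23 on August 24, 1989.
Occurrences #6 through #23: 18 in total.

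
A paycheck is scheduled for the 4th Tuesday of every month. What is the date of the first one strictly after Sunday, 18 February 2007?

February 2007 starts on a Thursday; its first Tuesday is the 6th, so the 4th Tuesday is the 27th — 27 February 2007.
27 February 2007 is after 18 February 2007, so that is the next one.

27 February 2007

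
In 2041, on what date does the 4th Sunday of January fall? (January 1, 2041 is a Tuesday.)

27 January 2041

January 2041 begins on a Tuesday, so the first Sunday is January 6 (5 days later).
The 4th Sunday is 3 weeks later: 6 + 21 = 27.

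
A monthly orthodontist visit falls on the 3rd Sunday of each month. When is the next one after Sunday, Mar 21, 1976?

Apr 18, 1976

Mar 1976 starts on a Monday; its first Sunday is the 7th, so the 3rd Sunday is the 21st — Mar 21, 1976.
That is not after Mar 21, 1976, so look at Apr 1976.
Apr 1976 starts on a Thursday; its first Sunday is the 4th, so the 3rd Sunday is the 18th — Apr 18, 1976.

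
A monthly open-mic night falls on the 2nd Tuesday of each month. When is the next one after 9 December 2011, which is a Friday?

December 2011 starts on a Thursday; its first Tuesday is the 6th, so the 2nd Tuesday is the 13th — 13 December 2011.
13 December 2011 is after 9 December 2011, so that is the next one.

13 December 2011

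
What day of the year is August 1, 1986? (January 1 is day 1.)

213

Days in months before August: 31 + 28 + 31 + 30 + 31 + 30 + 31 = 212.
Plus 1 day into August → day 213.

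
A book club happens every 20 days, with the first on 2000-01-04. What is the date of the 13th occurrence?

The 13th occurrence is 12 intervals after the first: 12 × 20 = 240 days after 2000-01-04.
January has 31 days — 27 days to the end of January leaves 213.
February has 29 days (184 left).
March has 31 days (153 left).
April has 30 days (123 left).
May has 31 days (92 left).
June has 30 days (62 left).
July has 31 days (31 left).
31 days into August → 2000-08-31.

2000-08-31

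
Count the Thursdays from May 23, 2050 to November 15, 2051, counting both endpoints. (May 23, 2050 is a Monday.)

77

May 23, 2050 is a Monday; the first Thursday on or after it is May 26, 2050 (3 days later).
From May 26, 2050 to November 15, 2051: 219 + 319 = 538 days (rest of 2050, to November 15, 2051 in 2051).
538 ÷ 7 = 76 full weeks with remainder 6, so 76 more Thursdays after the first → 77.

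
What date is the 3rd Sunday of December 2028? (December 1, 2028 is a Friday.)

December 2028 begins on a Friday, so the first Sunday is December 3 (2 days later).
The 3rd Sunday is 2 weeks later: 3 + 14 = 17.

2028-12-17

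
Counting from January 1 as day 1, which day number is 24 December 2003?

Days in months before December: 31 + 28 + 31 + 30 + 31 + 30 + 31 + 31 + 30 + 31 + 30 = 334.
Plus 24 days into December → day 358.

358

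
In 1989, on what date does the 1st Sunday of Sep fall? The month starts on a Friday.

Sep 1989 begins on a Friday, so the first Sunday is Sep 3 (2 days later).

Sep 3, 1989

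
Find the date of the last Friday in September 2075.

The first Friday of September 2075 is September 6.
September 2075 has 30 days. Adding weeks: 6, 13, 20, 27 — the last one ≤ 30 is the 27th.

September 27, 2075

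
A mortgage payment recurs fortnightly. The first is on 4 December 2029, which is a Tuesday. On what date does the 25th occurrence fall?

5 November 2030

The 25th occurrence is 24 intervals after the first: 24 × 14 = 336 days after 4 December 2029.
December has 31 days — 27 days to the end of December leaves 309.
January has 31 days (278 left).
February has 28 days (250 left).
March has 31 days (219 left).
April has 30 days (189 left).
May has 31 days (158 left).
June has 30 days (128 left).
July has 31 days (97 left).
August has 31 days (66 left).
September has 30 days (36 left).
October has 31 days (5 left).
5 days into November → 5 November 2030.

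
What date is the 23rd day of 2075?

2075-01-23

23 into January → January 23.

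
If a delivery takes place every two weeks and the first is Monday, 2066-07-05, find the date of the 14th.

2067-01-03

The 14th occurrence is 13 intervals after the first: 13 × 14 = 182 days after 2066-07-05.
July has 31 days — 26 days to the end of July leaves 156.
August has 31 days (125 left).
September has 30 days (95 left).
October has 31 days (64 left).
November has 30 days (34 left).
December has 31 days (3 left).
3 days into January → 2067-01-03.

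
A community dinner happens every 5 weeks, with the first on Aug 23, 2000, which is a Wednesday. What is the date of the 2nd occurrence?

The 2nd occurrence is 1 interval after the first: 1 × 35 = 35 days after Aug 23, 2000.
Aug has 31 days — 8 days to the end of Aug leaves 27.
27 days into Sep → Sep 27, 2000.

Sep 27, 2000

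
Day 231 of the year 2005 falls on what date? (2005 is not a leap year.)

January has 31 days (231 − 31 = 200 remain).
February has 28 days (200 − 28 = 172 remain).
March has 31 days (172 − 31 = 141 remain).
April has 30 days (141 − 30 = 111 remain).
May has 31 days (111 − 31 = 80 remain).
June has 30 days (80 − 30 = 50 remain).
July has 31 days (50 − 31 = 19 remain).
19 into August → August 19.

August 19, 2005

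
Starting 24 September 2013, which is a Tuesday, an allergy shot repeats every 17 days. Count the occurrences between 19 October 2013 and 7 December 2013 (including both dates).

3

Occurrences land 17·i days after 24 September 2013 for i = 0, 1, 2, …
19 October 2013 is 25 days after the start; 25 ÷ 17 = 1 remainder 8; since the remainder is 8, round up to i = 2. First occurrence in the window: #3 on 28 October 2013 (2×17 = 34 days in).
7 December 2013 is 74 days after the start; 74 ÷ 17 = 4 remainder 6. Last occurrence in the window: #5 on 1 December 2013.
Occurrences #3 through #5: 3 in total.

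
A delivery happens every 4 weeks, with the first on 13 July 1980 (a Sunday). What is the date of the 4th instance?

5 October 1980

The 4th occurrence is 3 intervals after the first: 3 × 28 = 84 days after 13 July 1980.
July has 31 days — 18 days to the end of July leaves 66.
August has 31 days (35 left).
September has 30 days (5 left).
5 days into October → 5 October 1980.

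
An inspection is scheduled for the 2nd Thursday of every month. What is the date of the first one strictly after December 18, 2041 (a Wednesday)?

January 9, 2042

December 2041 starts on a Sunday; its first Thursday is the 5th, so the 2nd Thursday is the 12th — December 12, 2041.
That is not after December 18, 2041, so look at January 2042.
January 2042 starts on a Wednesday; its first Thursday is the 2nd, so the 2nd Thursday is the 9th — January 9, 2042.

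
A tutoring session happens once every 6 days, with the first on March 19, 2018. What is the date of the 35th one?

October 9, 2018

The 35th occurrence is 34 intervals after the first: 34 × 6 = 204 days after March 19, 2018.
March has 31 days — 12 days to the end of March leaves 192.
April has 30 days (162 left).
May has 31 days (131 left).
June has 30 days (101 left).
July has 31 days (70 left).
August has 31 days (39 left).
September has 30 days (9 left).
9 days into October → October 9, 2018.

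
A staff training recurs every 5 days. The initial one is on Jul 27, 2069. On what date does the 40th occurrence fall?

The 40th occurrence is 39 intervals after the first: 39 × 5 = 195 days after Jul 27, 2069.
Jul has 31 days — 4 days to the end of Jul leaves 191.
Aug has 31 days (160 left).
Sep has 30 days (130 left).
Oct has 31 days (99 left).
Nov has 30 days (69 left).
Dec has 31 days (38 left).
Jan has 31 days (7 left).
7 days into Feb → Feb 7, 2070.

Feb 7, 2070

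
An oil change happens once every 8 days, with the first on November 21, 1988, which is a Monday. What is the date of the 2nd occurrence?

November 29, 1988

The 2nd occurrence is 1 interval after the first: 1 × 8 = 8 days after November 21, 1988.
8 days later is November 29, 1988.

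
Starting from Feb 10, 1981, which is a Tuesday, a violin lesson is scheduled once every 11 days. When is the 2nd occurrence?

The 2nd occurrence is 1 interval after the first: 1 × 11 = 11 days after Feb 10, 1981.
11 days later is Feb 21, 1981.

Feb 21, 1981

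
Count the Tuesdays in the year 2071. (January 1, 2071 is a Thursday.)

52

January 1, 2071 is a Thursday; the first Tuesday on or after it is January 6, 2071 (5 days later).
From January 6, 2071 to December 31, 2071: 25 + 28 + 31 + 30 + 31 + 30 + 31 + 31 + 30 + 31 + 30 + 31 = 359 days (rest of January, February, March, April, May, June, July, August, September, October, November, December).
359 ÷ 7 = 51 full weeks with remainder 2, so 51 more Tuesdays after the first → 52.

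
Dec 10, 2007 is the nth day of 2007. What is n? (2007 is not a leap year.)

344

Days in months before Dec: 31 + 28 + 31 + 30 + 31 + 30 + 31 + 31 + 30 + 31 + 30 = 334.
Plus 10 days into Dec → day 344.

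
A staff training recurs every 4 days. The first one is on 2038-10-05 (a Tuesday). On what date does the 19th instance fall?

The 19th occurrence is 18 intervals after the first: 18 × 4 = 72 days after 2038-10-05.
October has 31 days — 26 days to the end of October leaves 46.
November has 30 days (16 left).
16 days into December → 2038-12-16.

2038-12-16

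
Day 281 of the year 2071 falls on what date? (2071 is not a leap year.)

January has 31 days (281 − 31 = 250 remain).
February has 28 days (250 − 28 = 222 remain).
March has 31 days (222 − 31 = 191 remain).
April has 30 days (191 − 30 = 161 remain).
May has 31 days (161 − 31 = 130 remain).
June has 30 days (130 − 30 = 100 remain).
July has 31 days (100 − 31 = 69 remain).
August has 31 days (69 − 31 = 38 remain).
September has 30 days (38 − 30 = 8 remain).
8 into October → October 8.

2071-10-08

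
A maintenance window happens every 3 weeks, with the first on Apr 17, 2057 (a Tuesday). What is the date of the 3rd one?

The 3rd occurrence is 2 intervals after the first: 2 × 21 = 42 days after Apr 17, 2057.
Apr has 30 days — 13 days to the end of Apr leaves 29.
29 days into May → May 29, 2057.

May 29, 2057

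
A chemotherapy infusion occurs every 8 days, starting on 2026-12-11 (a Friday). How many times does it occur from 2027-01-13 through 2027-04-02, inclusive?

Occurrences land 8·i days after 2026-12-11 for i = 0, 1, 2, …
2027-01-13 is 33 days after the start; 33 ÷ 8 = 4 remainder 1; since the remainder is 1, round up to i = 5. First occurrence in the window: #6 on 2027-01-20 (5×8 = 40 days in).
2027-04-02 is 112 days after the start; 112 ÷ 8 = 14 remainder 0. Last occurrence in the window: #15 on 2027-04-02.
Occurrences #6 through #15: 10 in total.

10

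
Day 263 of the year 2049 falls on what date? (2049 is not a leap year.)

20 September 2049

January has 31 days (263 − 31 = 232 remain).
February has 28 days (232 − 28 = 204 remain).
March has 31 days (204 − 31 = 173 remain).
April has 30 days (173 − 30 = 143 remain).
May has 31 days (143 − 31 = 112 remain).
June has 30 days (112 − 30 = 82 remain).
July has 31 days (82 − 31 = 51 remain).
August has 31 days (51 − 31 = 20 remain).
20 into September → September 20.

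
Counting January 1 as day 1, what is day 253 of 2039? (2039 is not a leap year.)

Jan has 31 days (253 − 31 = 222 remain).
Feb has 28 days (222 − 28 = 194 remain).
Mar has 31 days (194 − 31 = 163 remain).
Apr has 30 days (163 − 30 = 133 remain).
May has 31 days (133 − 31 = 102 remain).
Jun has 30 days (102 − 30 = 72 remain).
Jul has 31 days (72 − 31 = 41 remain).
Aug has 31 days (41 − 31 = 10 remain).
10 into Sep → Sep 10.

Sep 10, 2039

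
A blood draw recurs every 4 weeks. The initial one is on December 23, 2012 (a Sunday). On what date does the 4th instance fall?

The 4th occurrence is 3 intervals after the first: 3 × 28 = 84 days after December 23, 2012.
December has 31 days — 8 days to the end of December leaves 76.
January has 31 days (45 left).
February has 28 days (17 left).
17 days into March → March 17, 2013.

March 17, 2013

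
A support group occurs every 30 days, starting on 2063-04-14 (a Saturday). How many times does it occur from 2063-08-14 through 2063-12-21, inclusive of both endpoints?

4

Occurrences land 30·i days after 2063-04-14 for i = 0, 1, 2, …
2063-08-14 is 122 days after the start; 122 ÷ 30 = 4 remainder 2; since the remainder is 2, round up to i = 5. First occurrence in the window: #6 on 2063-09-11 (5×30 = 150 days in).
2063-12-21 is 251 days after the start; 251 ÷ 30 = 8 remainder 11. Last occurrence in the window: #9 on 2063-12-10.
Occurrences #6 through #9: 4 in total.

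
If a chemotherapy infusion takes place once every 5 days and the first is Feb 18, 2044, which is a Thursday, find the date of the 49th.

Oct 15, 2044

The 49th occurrence is 48 intervals after the first: 48 × 5 = 240 days after Feb 18, 2044.
Feb has 29 days — 11 days to the end of Feb leaves 229.
Mar has 31 days (198 left).
Apr has 30 days (168 left).
May has 31 days (137 left).
Jun has 30 days (107 left).
Jul has 31 days (76 left).
Aug has 31 days (45 left).
Sep has 30 days (15 left).
15 days into Oct → Oct 15, 2044.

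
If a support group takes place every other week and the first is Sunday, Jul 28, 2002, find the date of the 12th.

The 12th occurrence is 11 intervals after the first: 11 × 14 = 154 days after Jul 28, 2002.
Jul has 31 days — 3 days to the end of Jul leaves 151.
Aug has 31 days (120 left).
Sep has 30 days (90 left).
Oct has 31 days (59 left).
Nov has 30 days (29 left).
29 days into Dec → Dec 29, 2002.

Dec 29, 2002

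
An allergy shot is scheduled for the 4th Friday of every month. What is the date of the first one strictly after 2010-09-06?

September 2010 starts on a Wednesday; its first Friday is the 3rd, so the 4th Friday is the 24th — 2010-09-24.
2010-09-24 is after 2010-09-06, so that is the next one.

2010-09-24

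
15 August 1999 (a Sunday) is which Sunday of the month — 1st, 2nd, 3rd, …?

3rd

Day 15 falls in week ⌈15/7⌉ of the month.
Days 1–7 hold the 1st Sunday, 8–14 the 2nd, 15–21 the 3rd, 22–28 the 4th, 29–31 the 5th.
15 is in the range for the 3rd.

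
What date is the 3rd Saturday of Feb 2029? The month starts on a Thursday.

Feb 2029 begins on a Thursday, so the first Saturday is Feb 3 (2 days later).
The 3rd Saturday is 2 weeks later: 3 + 14 = 17.

Feb 17, 2029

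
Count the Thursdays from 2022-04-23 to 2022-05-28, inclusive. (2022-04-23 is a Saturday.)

5

2022-04-23 is a Saturday; the first Thursday on or after it is 2022-04-28 (5 days later).
From 2022-04-28 to 2022-05-28: 2 + 28 = 30 days (rest of April, May).
30 ÷ 7 = 4 full weeks with remainder 2, so 4 more Thursdays after the first → 5.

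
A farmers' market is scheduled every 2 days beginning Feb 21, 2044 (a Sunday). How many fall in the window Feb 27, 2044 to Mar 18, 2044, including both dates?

Occurrences land 2·i days after Feb 21, 2044 for i = 0, 1, 2, …
Feb 27, 2044 is 6 days after the start; 6 ÷ 2 = 3 remainder 0. First occurrence in the window: #4 on Feb 27, 2044 (3×2 = 6 days in).
Mar 18, 2044 is 26 days after the start; 26 ÷ 2 = 13 remainder 0. Last occurrence in the window: #14 on Mar 18, 2044.
Occurrences #4 through #14: 11 in total.

11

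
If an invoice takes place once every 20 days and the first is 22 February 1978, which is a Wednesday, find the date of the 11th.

10 September 1978

The 11th occurrence is 10 intervals after the first: 10 × 20 = 200 days after 22 February 1978.
February has 28 days — 6 days to the end of February leaves 194.
March has 31 days (163 left).
April has 30 days (133 left).
May has 31 days (102 left).
June has 30 days (72 left).
July has 31 days (41 left).
August has 31 days (10 left).
10 days into September → 10 September 1978.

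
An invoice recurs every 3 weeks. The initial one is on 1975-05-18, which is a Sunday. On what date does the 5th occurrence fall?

The 5th occurrence is 4 intervals after the first: 4 × 21 = 84 days after 1975-05-18.
May has 31 days — 13 days to the end of May leaves 71.
June has 30 days (41 left).
July has 31 days (10 left).
10 days into August → 1975-08-10.

1975-08-10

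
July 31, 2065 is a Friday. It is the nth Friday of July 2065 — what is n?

Day 31 falls in week ⌈31/7⌉ of the month.
Days 1–7 hold the 1st Friday, 8–14 the 2nd, 15–21 the 3rd, 22–28 the 4th, 29–31 the 5th.
31 is in the range for the 5th.

5th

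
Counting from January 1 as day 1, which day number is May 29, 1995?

149

Days in months before May: 31 + 28 + 31 + 30 = 120.
Plus 29 days into May → day 149.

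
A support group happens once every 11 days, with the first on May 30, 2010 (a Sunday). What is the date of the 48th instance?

The 48th occurrence is 47 intervals after the first: 47 × 11 = 517 days after May 30, 2010.
May has 31 days — 1 day to the end of May leaves 516.
From end of May to end of 2010 is 214 days (302 left).
Jan has 31 days (271 left).
Feb has 28 days (243 left).
Mar has 31 days (212 left).
Apr has 30 days (182 left).
May has 31 days (151 left).
Jun has 30 days (121 left).
Jul has 31 days (90 left).
Aug has 31 days (59 left).
Sep has 30 days (29 left).
29 days into Oct → Oct 29, 2011.

Oct 29, 2011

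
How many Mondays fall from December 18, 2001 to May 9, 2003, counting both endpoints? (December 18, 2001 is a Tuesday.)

72

December 18, 2001 is a Tuesday; the first Monday on or after it is December 24, 2001 (6 days later).
From December 24, 2001 to May 9, 2003: 7 + 365 + 129 = 501 days (rest of 2001, 2002, to May 9, 2003 in 2003).
501 ÷ 7 = 71 full weeks with remainder 4, so 71 more Mondays after the first → 72.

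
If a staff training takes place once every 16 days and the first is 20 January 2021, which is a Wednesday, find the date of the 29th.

13 April 2022

The 29th occurrence is 28 intervals after the first: 28 × 16 = 448 days after 20 January 2021.
January has 31 days — 11 days to the end of January leaves 437.
From end of January to end of 2021 is 334 days (103 left).
January has 31 days (72 left).
February has 28 days (44 left).
March has 31 days (13 left).
13 days into April → 13 April 2022.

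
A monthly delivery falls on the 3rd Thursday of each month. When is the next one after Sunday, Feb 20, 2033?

Mar 17, 2033

Feb 2033 starts on a Tuesday; its first Thursday is the 3rd, so the 3rd Thursday is the 17th — Feb 17, 2033.
That is not after Feb 20, 2033, so look at Mar 2033.
Mar 2033 starts on a Tuesday; its first Thursday is the 3rd, so the 3rd Thursday is the 17th — Mar 17, 2033.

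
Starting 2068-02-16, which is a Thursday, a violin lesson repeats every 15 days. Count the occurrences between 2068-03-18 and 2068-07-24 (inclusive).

8

Occurrences land 15·i days after 2068-02-16 for i = 0, 1, 2, …
2068-03-18 is 31 days after the start; 31 ÷ 15 = 2 remainder 1; since the remainder is 1, round up to i = 3. First occurrence in the window: #4 on 2068-04-01 (3×15 = 45 days in).
2068-07-24 is 159 days after the start; 159 ÷ 15 = 10 remainder 9. Last occurrence in the window: #11 on 2068-07-15.
Occurrences #4 through #11: 8 in total.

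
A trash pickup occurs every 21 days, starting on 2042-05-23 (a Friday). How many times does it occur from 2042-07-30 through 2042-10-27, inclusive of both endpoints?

Occurrences land 21·i days after 2042-05-23 for i = 0, 1, 2, …
2042-07-30 is 68 days after the start; 68 ÷ 21 = 3 remainder 5; since the remainder is 5, round up to i = 4. First occurrence in the window: #5 on 2042-08-15 (4×21 = 84 days in).
2042-10-27 is 157 days after the start; 157 ÷ 21 = 7 remainder 10. Last occurrence in the window: #8 on 2042-10-17.
Occurrences #5 through #8: 4 in total.

4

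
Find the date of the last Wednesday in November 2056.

2056-11-29

November 2056 begins on a Wednesday, so the first Wednesday is November 1.
November 2056 has 30 days. Adding weeks: 1, 8, 15, 22, 29 — the last one ≤ 30 is the 29th.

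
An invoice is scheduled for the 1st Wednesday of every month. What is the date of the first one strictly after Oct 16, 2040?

Oct 2040 starts on a Monday, so its 1st Wednesday is Oct 3, 2040 (2 days in).
That is not after Oct 16, 2040, so look at Nov 2040.
Nov 2040 starts on a Thursday, so its 1st Wednesday is Nov 7, 2040 (6 days in).

Nov 7, 2040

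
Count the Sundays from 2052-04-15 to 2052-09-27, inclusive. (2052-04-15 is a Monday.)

2052-04-15 is a Monday; the first Sunday on or after it is 2052-04-21 (6 days later).
From 2052-04-21 to 2052-09-27: 9 + 31 + 30 + 31 + 31 + 27 = 159 days (rest of April, May, June, July, August, September).
159 ÷ 7 = 22 full weeks with remainder 5, so 22 more Sundays after the first → 23.

23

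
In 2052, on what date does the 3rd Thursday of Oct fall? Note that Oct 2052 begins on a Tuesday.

Oct 17, 2052

Oct 2052 begins on a Tuesday, so the first Thursday is Oct 3 (2 days later).
The 3rd Thursday is 2 weeks later: 3 + 14 = 17.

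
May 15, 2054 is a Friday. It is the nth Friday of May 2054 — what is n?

Day 15 falls in week ⌈15/7⌉ of the month.
Days 1–7 hold the 1st Friday, 8–14 the 2nd, 15–21 the 3rd, 22–28 the 4th, 29–31 the 5th.
15 is in the range for the 3rd.

3rd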